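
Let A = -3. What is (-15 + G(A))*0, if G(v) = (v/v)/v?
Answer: 0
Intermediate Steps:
G(v) = 1/v
(-15 + G(A))*0 = (-15 + 1/(-3))*0 = (-15 - 1/3)*0 = -46/3*0 = 0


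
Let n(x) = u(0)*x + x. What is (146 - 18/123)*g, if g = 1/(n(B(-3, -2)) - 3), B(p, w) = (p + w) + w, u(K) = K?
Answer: -598/41 ≈ -14.585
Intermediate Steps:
B(p, w) = p + 2*w
n(x) = x (n(x) = 0*x + x = 0 + x = x)
g = -⅒ (g = 1/((-3 + 2*(-2)) - 3) = 1/((-3 - 4) - 3) = 1/(-7 - 3) = 1/(-10) = -⅒ ≈ -0.10000)
(146 - 18/123)*g = (146 - 18/123)*(-⅒) = (146 - 18*1/123)*(-⅒) = (146 - 6/41)*(-⅒) = (5980/41)*(-⅒) = -598/41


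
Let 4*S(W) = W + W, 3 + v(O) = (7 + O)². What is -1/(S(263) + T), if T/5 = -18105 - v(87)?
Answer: 2/269117 ≈ 7.4317e-6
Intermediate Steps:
v(O) = -3 + (7 + O)²
S(W) = W/2 (S(W) = (W + W)/4 = (2*W)/4 = W/2)
T = -134690 (T = 5*(-18105 - (-3 + (7 + 87)²)) = 5*(-18105 - (-3 + 94²)) = 5*(-18105 - (-3 + 8836)) = 5*(-18105 - 1*8833) = 5*(-18105 - 8833) = 5*(-26938) = -134690)
-1/(S(263) + T) = -1/((½)*263 - 134690) = -1/(263/2 - 134690) = -1/(-269117/2) = -1*(-2/269117) = 2/269117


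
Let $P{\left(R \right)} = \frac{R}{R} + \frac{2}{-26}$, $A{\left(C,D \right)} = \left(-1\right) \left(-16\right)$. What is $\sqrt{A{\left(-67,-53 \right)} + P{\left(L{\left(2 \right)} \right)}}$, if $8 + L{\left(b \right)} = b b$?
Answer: $\frac{2 \sqrt{715}}{13} \approx 4.1138$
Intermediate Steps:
$A{\left(C,D \right)} = 16$
$L{\left(b \right)} = -8 + b^{2}$ ($L{\left(b \right)} = -8 + b b = -8 + b^{2}$)
$P{\left(R \right)} = \frac{12}{13}$ ($P{\left(R \right)} = 1 + 2 \left(- \frac{1}{26}\right) = 1 - \frac{1}{13} = \frac{12}{13}$)
$\sqrt{A{\left(-67,-53 \right)} + P{\left(L{\left(2 \right)} \right)}} = \sqrt{16 + \frac{12}{13}} = \sqrt{\frac{220}{13}} = \frac{2 \sqrt{715}}{13}$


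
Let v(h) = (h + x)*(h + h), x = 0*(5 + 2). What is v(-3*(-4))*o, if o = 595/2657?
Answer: 171360/2657 ≈ 64.494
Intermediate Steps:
x = 0 (x = 0*7 = 0)
v(h) = 2*h² (v(h) = (h + 0)*(h + h) = h*(2*h) = 2*h²)
o = 595/2657 (o = 595*(1/2657) = 595/2657 ≈ 0.22394)
v(-3*(-4))*o = (2*(-3*(-4))²)*(595/2657) = (2*12²)*(595/2657) = (2*144)*(595/2657) = 288*(595/2657) = 171360/2657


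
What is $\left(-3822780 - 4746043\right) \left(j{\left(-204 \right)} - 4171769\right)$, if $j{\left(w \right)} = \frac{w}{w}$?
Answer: $35747141589064$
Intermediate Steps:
$j{\left(w \right)} = 1$
$\left(-3822780 - 4746043\right) \left(j{\left(-204 \right)} - 4171769\right) = \left(-3822780 - 4746043\right) \left(1 - 4171769\right) = \left(-8568823\right) \left(-4171768\right) = 35747141589064$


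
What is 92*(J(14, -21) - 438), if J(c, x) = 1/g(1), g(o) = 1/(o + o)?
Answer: -40112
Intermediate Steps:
g(o) = 1/(2*o)
J(c, x) = 2 (J(c, x) = 1/((1/2)/1) = 1/((1/2)*1) = 1/(1/2) = 2)
92*(J(14, -21) - 438) = 92*(2 - 438) = 92*(-436) = -40112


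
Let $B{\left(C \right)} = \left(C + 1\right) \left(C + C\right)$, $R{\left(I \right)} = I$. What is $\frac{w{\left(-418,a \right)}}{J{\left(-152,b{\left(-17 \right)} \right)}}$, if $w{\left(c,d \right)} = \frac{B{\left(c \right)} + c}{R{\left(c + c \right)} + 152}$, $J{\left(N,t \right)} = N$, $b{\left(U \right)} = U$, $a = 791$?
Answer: $\frac{9163}{2736} \approx 3.349$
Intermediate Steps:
$B{\left(C \right)} = 2 C \left(1 + C\right)$ ($B{\left(C \right)} = \left(1 + C\right) 2 C = 2 C \left(1 + C\right)$)
$w{\left(c,d \right)} = \frac{c + 2 c \left(1 + c\right)}{152 + 2 c}$ ($w{\left(c,d \right)} = \frac{2 c \left(1 + c\right) + c}{\left(c + c\right) + 152} = \frac{c + 2 c \left(1 + c\right)}{2 c + 152} = \frac{c + 2 c \left(1 + c\right)}{152 + 2 c}$)
$\frac{w{\left(-418,a \right)}}{J{\left(-152,b{\left(-17 \right)} \right)}} = \frac{\frac{1}{2} \left(-418\right) \frac{1}{76 - 418} \left(3 + 2 \left(-418\right)\right)}{-152} = \frac{1}{2} \left(-418\right) \frac{1}{-342} \left(3 - 836\right) \left(- \frac{1}{152}\right) = \frac{1}{2} \left(-418\right) \left(- \frac{1}{342}\right) \left(-833\right) \left(- \frac{1}{152}\right) = \left(- \frac{9163}{18}\right) \left(- \frac{1}{152}\right) = \frac{9163}{2736}$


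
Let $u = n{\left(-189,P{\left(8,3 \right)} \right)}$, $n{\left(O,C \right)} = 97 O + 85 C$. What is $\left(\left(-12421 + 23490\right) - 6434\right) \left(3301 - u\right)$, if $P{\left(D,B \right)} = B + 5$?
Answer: $97121790$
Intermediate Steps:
$P{\left(D,B \right)} = 5 + B$
$n{\left(O,C \right)} = 85 C + 97 O$
$u = -17653$ ($u = 85 \left(5 + 3\right) + 97 \left(-189\right) = 85 \cdot 8 - 18333 = 680 - 18333 = -17653$)
$\left(\left(-12421 + 23490\right) - 6434\right) \left(3301 - u\right) = \left(\left(-12421 + 23490\right) - 6434\right) \left(3301 - -17653\right) = \left(11069 - 6434\right) \left(3301 + 17653\right) = 4635 \cdot 20954 = 97121790$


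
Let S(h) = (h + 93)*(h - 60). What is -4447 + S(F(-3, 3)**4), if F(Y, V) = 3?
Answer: -793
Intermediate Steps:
S(h) = (-60 + h)*(93 + h) (S(h) = (93 + h)*(-60 + h) = (-60 + h)*(93 + h))
-4447 + S(F(-3, 3)**4) = -4447 + (-5580 + (3**4)**2 + 33*3**4) = -4447 + (-5580 + 81**2 + 33*81) = -4447 + (-5580 + 6561 + 2673) = -4447 + 3654 = -793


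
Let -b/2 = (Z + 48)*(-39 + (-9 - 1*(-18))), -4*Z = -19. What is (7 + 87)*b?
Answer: 297510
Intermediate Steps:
Z = 19/4 (Z = -1/4*(-19) = 19/4 ≈ 4.7500)
b = 3165 (b = -2*(19/4 + 48)*(-39 + (-9 - 1*(-18))) = -211*(-39 + (-9 + 18))/2 = -211*(-39 + 9)/2 = -211*(-30)/2 = -2*(-3165/2) = 3165)
(7 + 87)*b = (7 + 87)*3165 = 94*3165 = 297510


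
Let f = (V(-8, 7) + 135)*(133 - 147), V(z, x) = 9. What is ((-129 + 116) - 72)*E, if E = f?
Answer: 171360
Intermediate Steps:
f = -2016 (f = (9 + 135)*(133 - 147) = 144*(-14) = -2016)
E = -2016
((-129 + 116) - 72)*E = ((-129 + 116) - 72)*(-2016) = (-13 - 72)*(-2016) = -85*(-2016) = 171360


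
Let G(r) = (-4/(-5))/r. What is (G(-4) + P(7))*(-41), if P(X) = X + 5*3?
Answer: -4469/5 ≈ -893.80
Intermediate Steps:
G(r) = 4/(5*r) (G(r) = (-4*(-1/5))/r = 4/(5*r))
P(X) = 15 + X (P(X) = X + 15 = 15 + X)
(G(-4) + P(7))*(-41) = ((4/5)/(-4) + (15 + 7))*(-41) = ((4/5)*(-1/4) + 22)*(-41) = (-1/5 + 22)*(-41) = (109/5)*(-41) = -4469/5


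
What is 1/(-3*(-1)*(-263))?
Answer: -1/789 ≈ -0.0012674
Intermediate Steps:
1/(-3*(-1)*(-263)) = 1/(3*(-263)) = 1/(-789) = -1/789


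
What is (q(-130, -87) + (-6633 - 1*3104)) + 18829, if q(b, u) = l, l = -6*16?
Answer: 8996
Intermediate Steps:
l = -96
q(b, u) = -96
(q(-130, -87) + (-6633 - 1*3104)) + 18829 = (-96 + (-6633 - 1*3104)) + 18829 = (-96 + (-6633 - 3104)) + 18829 = (-96 - 9737) + 18829 = -9833 + 18829 = 8996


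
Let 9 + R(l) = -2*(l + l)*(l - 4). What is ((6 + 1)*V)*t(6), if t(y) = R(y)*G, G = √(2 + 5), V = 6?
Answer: -2394*√7 ≈ -6333.9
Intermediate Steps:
G = √7 ≈ 2.6458
R(l) = -9 - 4*l*(-4 + l) (R(l) = -9 - 2*(l + l)*(l - 4) = -9 - 2*2*l*(-4 + l) = -9 - 4*l*(-4 + l))
t(y) = √7*(-9 - 4*y² + 16*y) (t(y) = (-9 - 4*y² + 16*y)*√7 = √7*(-9 - 4*y² + 16*y))
((6 + 1)*V)*t(6) = ((6 + 1)*6)*(√7*(-9 - 4*6² + 16*6)) = (7*6)*(√7*(-9 - 4*36 + 96)) = 42*(√7*(-9 - 144 + 96)) = 42*(√7*(-57)) = 42*(-57*√7) = -2394*√7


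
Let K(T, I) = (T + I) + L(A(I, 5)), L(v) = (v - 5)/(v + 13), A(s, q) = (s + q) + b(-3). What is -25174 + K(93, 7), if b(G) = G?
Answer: -275812/11 ≈ -25074.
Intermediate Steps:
A(s, q) = -3 + q + s (A(s, q) = (s + q) - 3 = (q + s) - 3 = -3 + q + s)
L(v) = (-5 + v)/(13 + v)
K(T, I) = I + T + (-3 + I)/(15 + I) (K(T, I) = (T + I) + (-5 + (-3 + 5 + I))/(13 + (-3 + 5 + I)) = (I + T) + (-5 + (2 + I))/(13 + (2 + I)) = (I + T) + (-3 + I)/(15 + I) = I + T + (-3 + I)/(15 + I))
-25174 + K(93, 7) = -25174 + (-3 + 7 + (15 + 7)*(7 + 93))/(15 + 7) = -25174 + (-3 + 7 + 22*100)/22 = -25174 + (-3 + 7 + 2200)/22 = -25174 + (1/22)*2204 = -25174 + 1102/11 = -275812/11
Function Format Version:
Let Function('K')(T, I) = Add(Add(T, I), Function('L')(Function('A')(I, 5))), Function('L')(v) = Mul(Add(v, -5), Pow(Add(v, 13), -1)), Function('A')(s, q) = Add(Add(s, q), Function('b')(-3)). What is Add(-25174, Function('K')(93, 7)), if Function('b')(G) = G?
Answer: Rational(-275812, 11) ≈ -25074.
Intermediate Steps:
Function('A')(s, q) = Add(-3, q, s) (Function('A')(s, q) = Add(Add(s, q), -3) = Add(Add(q, s), -3) = Add(-3, q, s))
Function('L')(v) = Mul(Pow(Add(13, v), -1), Add(-5, v)) (Function('L')(v) = Mul(Add(-5, v), Pow(Add(13, v), -1)) = Mul(Pow(Add(13, v), -1), Add(-5, v)))
Function('K')(T, I) = Add(I, T, Mul(Pow(Add(15, I), -1), Add(-3, I))) (Function('K')(T, I) = Add(Add(T, I), Mul(Pow(Add(13, Add(-3, 5, I)), -1), Add(-5, Add(-3, 5, I)))) = Add(Add(I, T), Mul(Pow(Add(13, Add(2, I)), -1), Add(-5, Add(2, I)))) = Add(Add(I, T), Mul(Pow(Add(15, I), -1), Add(-3, I))) = Add(I, T, Mul(Pow(Add(15, I), -1), Add(-3, I))))
Add(-25174, Function('K')(93, 7)) = Add(-25174, Mul(Pow(Add(15, 7), -1), Add(-3, 7, Mul(Add(15, 7), Add(7, 93))))) = Add(-25174, Mul(Pow(22, -1), Add(-3, 7, Mul(22, 100)))) = Add(-25174, Mul(Rational(1, 22), Add(-3, 7, 2200))) = Add(-25174, Mul(Rational(1, 22), 2204)) = Add(-25174, Rational(1102, 11)) = Rational(-275812, 11)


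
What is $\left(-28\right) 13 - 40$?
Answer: $-404$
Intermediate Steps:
$\left(-28\right) 13 - 40 = -364 - 40 = -404$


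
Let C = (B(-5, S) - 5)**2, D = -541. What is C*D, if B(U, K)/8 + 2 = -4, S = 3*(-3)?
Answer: -1519669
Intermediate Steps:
S = -9
B(U, K) = -48 (B(U, K) = -16 + 8*(-4) = -16 - 32 = -48)
C = 2809 (C = (-48 - 5)**2 = (-53)**2 = 2809)
C*D = 2809*(-541) = -1519669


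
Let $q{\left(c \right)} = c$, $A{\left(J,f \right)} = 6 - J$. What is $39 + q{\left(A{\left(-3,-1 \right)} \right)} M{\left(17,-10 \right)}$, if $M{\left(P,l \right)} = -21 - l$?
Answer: $-60$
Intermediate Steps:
$39 + q{\left(A{\left(-3,-1 \right)} \right)} M{\left(17,-10 \right)} = 39 + \left(6 - -3\right) \left(-21 - -10\right) = 39 + \left(6 + 3\right) \left(-21 + 10\right) = 39 + 9 \left(-11\right) = 39 - 99 = -60$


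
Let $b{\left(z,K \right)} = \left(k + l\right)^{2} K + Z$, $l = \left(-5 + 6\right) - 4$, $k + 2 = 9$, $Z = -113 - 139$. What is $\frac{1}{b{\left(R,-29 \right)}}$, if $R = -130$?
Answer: $- \frac{1}{716} \approx -0.0013966$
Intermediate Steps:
$Z = -252$ ($Z = -113 - 139 = -252$)
$k = 7$ ($k = -2 + 9 = 7$)
$l = -3$ ($l = 1 - 4 = -3$)
$b{\left(z,K \right)} = -252 + 16 K$ ($b{\left(z,K \right)} = \left(7 - 3\right)^{2} K - 252 = 4^{2} K - 252 = 16 K - 252 = -252 + 16 K$)
$\frac{1}{b{\left(R,-29 \right)}} = \frac{1}{-252 + 16 \left(-29\right)} = \frac{1}{-252 - 464} = \frac{1}{-716} = - \frac{1}{716}$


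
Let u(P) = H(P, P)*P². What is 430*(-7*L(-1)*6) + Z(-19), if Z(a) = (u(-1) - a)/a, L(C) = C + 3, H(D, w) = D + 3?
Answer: -686301/19 ≈ -36121.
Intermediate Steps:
H(D, w) = 3 + D
L(C) = 3 + C
u(P) = P²*(3 + P) (u(P) = (3 + P)*P² = P²*(3 + P))
Z(a) = (2 - a)/a (Z(a) = ((-1)²*(3 - 1) - a)/a = (1*2 - a)/a = (2 - a)/a)
430*(-7*L(-1)*6) + Z(-19) = 430*(-7*(3 - 1)*6) + (2 - 1*(-19))/(-19) = 430*(-7*2*6) - (2 + 19)/19 = 430*(-14*6) - 1/19*21 = 430*(-84) - 21/19 = -36120 - 21/19 = -686301/19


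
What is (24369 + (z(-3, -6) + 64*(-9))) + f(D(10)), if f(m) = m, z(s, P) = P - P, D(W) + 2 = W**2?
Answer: 23891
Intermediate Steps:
D(W) = -2 + W**2
z(s, P) = 0
(24369 + (z(-3, -6) + 64*(-9))) + f(D(10)) = (24369 + (0 + 64*(-9))) + (-2 + 10**2) = (24369 + (0 - 576)) + (-2 + 100) = (24369 - 576) + 98 = 23793 + 98 = 23891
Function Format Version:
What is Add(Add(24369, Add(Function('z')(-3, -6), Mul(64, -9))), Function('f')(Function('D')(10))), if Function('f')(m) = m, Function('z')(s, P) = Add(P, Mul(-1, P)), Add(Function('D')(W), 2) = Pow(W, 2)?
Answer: 23891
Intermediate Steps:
Function('D')(W) = Add(-2, Pow(W, 2))
Function('z')(s, P) = 0
Add(Add(24369, Add(Function('z')(-3, -6), Mul(64, -9))), Function('f')(Function('D')(10))) = Add(Add(24369, Add(0, Mul(64, -9))), Add(-2, Pow(10, 2))) = Add(Add(24369, Add(0, -576)), Add(-2, 100)) = Add(Add(24369, -576), 98) = Add(23793, 98) = 23891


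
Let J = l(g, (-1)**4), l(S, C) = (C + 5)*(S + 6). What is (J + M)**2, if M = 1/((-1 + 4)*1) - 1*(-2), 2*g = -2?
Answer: 9409/9 ≈ 1045.4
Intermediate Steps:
g = -1 (g = (1/2)*(-2) = -1)
l(S, C) = (5 + C)*(6 + S)
J = 30 (J = 30 + 5*(-1) + 6*(-1)**4 + (-1)**4*(-1) = 30 - 5 + 6*1 + 1*(-1) = 30 - 5 + 6 - 1 = 30)
M = 7/3 (M = 1/(3*1) + 2 = 1/3 + 2 = 7/3 ≈ 2.3333)
(J + M)**2 = (30 + 7/3)**2 = (97/3)**2 = 9409/9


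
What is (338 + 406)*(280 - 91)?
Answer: 140616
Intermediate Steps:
(338 + 406)*(280 - 91) = 744*189 = 140616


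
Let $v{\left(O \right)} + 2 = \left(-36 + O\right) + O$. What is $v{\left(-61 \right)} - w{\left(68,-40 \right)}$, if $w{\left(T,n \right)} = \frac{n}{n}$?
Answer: $-161$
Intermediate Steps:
$v{\left(O \right)} = -38 + 2 O$ ($v{\left(O \right)} = -2 + \left(\left(-36 + O\right) + O\right) = -2 + \left(-36 + 2 O\right) = -38 + 2 O$)
$w{\left(T,n \right)} = 1$
$v{\left(-61 \right)} - w{\left(68,-40 \right)} = \left(-38 + 2 \left(-61\right)\right) - 1 = \left(-38 - 122\right) - 1 = -160 - 1 = -161$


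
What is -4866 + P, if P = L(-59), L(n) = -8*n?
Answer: -4394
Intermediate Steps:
P = 472 (P = -8*(-59) = 472)
-4866 + P = -4866 + 472 = -4394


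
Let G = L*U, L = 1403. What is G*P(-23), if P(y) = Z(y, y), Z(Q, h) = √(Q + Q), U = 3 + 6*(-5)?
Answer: -37881*I*√46 ≈ -2.5692e+5*I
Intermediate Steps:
U = -27 (U = 3 - 30 = -27)
Z(Q, h) = √2*√Q (Z(Q, h) = √(2*Q) = √2*√Q)
P(y) = √2*√y
G = -37881 (G = 1403*(-27) = -37881)
G*P(-23) = -37881*√2*√(-23) = -37881*√2*I*√23 = -37881*I*√46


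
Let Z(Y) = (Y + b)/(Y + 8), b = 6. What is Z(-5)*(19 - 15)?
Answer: 4/3 ≈ 1.3333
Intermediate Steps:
Z(Y) = (6 + Y)/(8 + Y) (Z(Y) = (Y + 6)/(Y + 8) = (6 + Y)/(8 + Y))
Z(-5)*(19 - 15) = ((6 - 5)/(8 - 5))*(19 - 15) = (1/3)*4 = ((⅓)*1)*4 = (⅓)*4 = 4/3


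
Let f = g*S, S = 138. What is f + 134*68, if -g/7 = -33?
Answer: 40990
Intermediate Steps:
g = 231 (g = -7*(-33) = 231)
f = 31878 (f = 231*138 = 31878)
f + 134*68 = 31878 + 134*68 = 31878 + 9112 = 40990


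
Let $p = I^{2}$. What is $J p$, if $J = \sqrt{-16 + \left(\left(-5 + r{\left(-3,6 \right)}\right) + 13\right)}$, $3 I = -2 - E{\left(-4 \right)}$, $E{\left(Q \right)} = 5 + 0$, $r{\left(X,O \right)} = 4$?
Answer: $\frac{98 i}{9} \approx 10.889 i$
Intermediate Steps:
$E{\left(Q \right)} = 5$
$I = - \frac{7}{3}$ ($I = \frac{-2 - 5}{3} = \frac{1}{3} \left(-7\right) = - \frac{7}{3} \approx -2.3333$)
$p = \frac{49}{9}$ ($p = \left(- \frac{7}{3}\right)^{2} = \frac{49}{9} \approx 5.4444$)
$J = 2 i$ ($J = \sqrt{-16 + \left(\left(-5 + 4\right) + 13\right)} = \sqrt{-16 + \left(-1 + 13\right)} = \sqrt{-16 + 12} = \sqrt{-4} = 2 i \approx 2.0 i$)
$J p = 2 i \frac{49}{9} = \frac{98 i}{9}$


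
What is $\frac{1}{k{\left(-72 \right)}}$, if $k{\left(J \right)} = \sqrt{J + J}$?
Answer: $- \frac{i}{12} \approx - 0.083333 i$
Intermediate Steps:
$k{\left(J \right)} = \sqrt{2} \sqrt{J}$ ($k{\left(J \right)} = \sqrt{2 J} = \sqrt{2} \sqrt{J}$)
$\frac{1}{k{\left(-72 \right)}} = \frac{1}{\sqrt{2} \sqrt{-72}} = \frac{1}{\sqrt{2} \cdot 6 i \sqrt{2}} = \frac{1}{12 i} = - \frac{i}{12}$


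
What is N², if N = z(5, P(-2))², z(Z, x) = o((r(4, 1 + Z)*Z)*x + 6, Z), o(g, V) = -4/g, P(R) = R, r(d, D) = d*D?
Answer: 16/187388721 ≈ 8.5384e-8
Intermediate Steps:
r(d, D) = D*d
z(Z, x) = -4/(6 + Z*x*(4 + 4*Z)) (z(Z, x) = -4/((((1 + Z)*4)*Z)*x + 6) = -4/(((4 + 4*Z)*Z)*x + 6) = -4/((Z*(4 + 4*Z))*x + 6) = -4/(Z*x*(4 + 4*Z) + 6) = -4/(6 + Z*x*(4 + 4*Z)))
N = 4/13689 (N = (-2/(3 + 2*5*(-2)*(1 + 5)))² = (-2/(3 + 2*5*(-2)*6))² = (-2/(3 - 120))² = (-2/(-117))² = (-2*(-1/117))² = (2/117)² = 4/13689 ≈ 0.00029221)
N² = (4/13689)² = 16/187388721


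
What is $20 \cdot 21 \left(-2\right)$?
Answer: $-840$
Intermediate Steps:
$20 \cdot 21 \left(-2\right) = 420 \left(-2\right) = -840$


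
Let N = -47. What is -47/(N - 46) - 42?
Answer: -3859/93 ≈ -41.495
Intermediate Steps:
-47/(N - 46) - 42 = -47/(-47 - 46) - 42 = -47/(-93) - 42 = -47*(-1/93) - 42 = 47/93 - 42 = -3859/93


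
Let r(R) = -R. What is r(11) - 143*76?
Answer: -10879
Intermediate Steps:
r(11) - 143*76 = -1*11 - 143*76 = -11 - 10868 = -10879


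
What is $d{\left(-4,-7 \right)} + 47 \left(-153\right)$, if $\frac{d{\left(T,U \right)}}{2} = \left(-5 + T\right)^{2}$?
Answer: $-7029$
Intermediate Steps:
$d{\left(T,U \right)} = 2 \left(-5 + T\right)^{2}$
$d{\left(-4,-7 \right)} + 47 \left(-153\right) = 2 \left(-5 - 4\right)^{2} + 47 \left(-153\right) = 2 \left(-9\right)^{2} - 7191 = 2 \cdot 81 - 7191 = 162 - 7191 = -7029$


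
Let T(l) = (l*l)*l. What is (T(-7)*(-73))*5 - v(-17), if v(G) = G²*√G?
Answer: 125195 - 289*I*√17 ≈ 1.252e+5 - 1191.6*I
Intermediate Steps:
T(l) = l³ (T(l) = l²*l = l³)
v(G) = G^(5/2)
(T(-7)*(-73))*5 - v(-17) = ((-7)³*(-73))*5 - (-17)^(5/2) = -343*(-73)*5 - 289*I*√17 = 25039*5 - 289*I*√17 = 125195 - 289*I*√17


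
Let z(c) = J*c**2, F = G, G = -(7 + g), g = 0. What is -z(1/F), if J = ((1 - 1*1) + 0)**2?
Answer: 0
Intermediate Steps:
J = 0 (J = ((1 - 1) + 0)**2 = (0 + 0)**2 = 0**2 = 0)
G = -7 (G = -(7 + 0) = -1*7 = -7)
F = -7
z(c) = 0 (z(c) = 0*c**2 = 0)
-z(1/F) = -1*0 = 0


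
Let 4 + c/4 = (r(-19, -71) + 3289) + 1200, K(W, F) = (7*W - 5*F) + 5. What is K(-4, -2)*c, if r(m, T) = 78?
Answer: -237276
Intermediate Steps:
K(W, F) = 5 - 5*F + 7*W (K(W, F) = (-5*F + 7*W) + 5 = 5 - 5*F + 7*W)
c = 18252 (c = -16 + 4*((78 + 3289) + 1200) = -16 + 4*(3367 + 1200) = -16 + 4*4567 = -16 + 18268 = 18252)
K(-4, -2)*c = (5 - 5*(-2) + 7*(-4))*18252 = (5 + 10 - 28)*18252 = -13*18252 = -237276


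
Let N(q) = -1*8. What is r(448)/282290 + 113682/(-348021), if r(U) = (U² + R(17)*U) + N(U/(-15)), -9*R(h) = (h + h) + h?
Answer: 2048423418/5457936005 ≈ 0.37531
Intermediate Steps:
R(h) = -h/3 (R(h) = -((h + h) + h)/9 = -(2*h + h)/9 = -h/3)
N(q) = -8
r(U) = -8 + U² - 17*U/3 (r(U) = (U² + (-⅓*17)*U) - 8 = (U² - 17*U/3) - 8 = -8 + U² - 17*U/3)
r(448)/282290 + 113682/(-348021) = (-8 + 448² - 17/3*448)/282290 + 113682/(-348021) = (-8 + 200704 - 7616/3)*(1/282290) + 113682*(-1/348021) = (594472/3)*(1/282290) - 37894/116007 = 297236/423435 - 37894/116007 = 2048423418/5457936005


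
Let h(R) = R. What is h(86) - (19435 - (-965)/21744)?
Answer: -420725621/21744 ≈ -19349.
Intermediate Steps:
h(86) - (19435 - (-965)/21744) = 86 - (19435 - (-965)/21744) = 86 - (19435 - 1*(-965/21744)) = 86 - (19435 + 965/21744) = 86 - 1*422595605/21744 = 86 - 422595605/21744 = -420725621/21744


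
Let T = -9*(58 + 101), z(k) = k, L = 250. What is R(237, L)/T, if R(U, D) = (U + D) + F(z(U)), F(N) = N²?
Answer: -56656/1431 ≈ -39.592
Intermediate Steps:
R(U, D) = D + U + U² (R(U, D) = (U + D) + U² = (D + U) + U² = D + U + U²)
T = -1431 (T = -9*159 = -1431)
R(237, L)/T = (250 + 237 + 237²)/(-1431) = (250 + 237 + 56169)*(-1/1431) = 56656*(-1/1431) = -56656/1431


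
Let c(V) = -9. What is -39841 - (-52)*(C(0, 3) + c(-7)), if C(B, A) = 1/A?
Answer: -120875/3 ≈ -40292.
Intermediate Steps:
-39841 - (-52)*(C(0, 3) + c(-7)) = -39841 - (-52)*(1/3 - 9) = -39841 - (-52)*(⅓ - 9) = -39841 - (-52)*(-26)/3 = -39841 - 1*1352/3 = -39841 - 1352/3 = -120875/3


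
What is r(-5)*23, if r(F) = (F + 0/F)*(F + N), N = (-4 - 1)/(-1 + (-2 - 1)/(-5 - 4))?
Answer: -575/2 ≈ -287.50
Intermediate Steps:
N = 15/2 (N = -5/(-1 - 3/(-9)) = -5/(-1 - 3*(-1/9)) = -5/(-1 + 1/3) = -5/(-2/3) = -5*(-3/2) = 15/2 ≈ 7.5000)
r(F) = F*(15/2 + F) (r(F) = (F + 0/F)*(F + 15/2) = (F + 0)*(15/2 + F) = F*(15/2 + F))
r(-5)*23 = ((1/2)*(-5)*(15 + 2*(-5)))*23 = ((1/2)*(-5)*(15 - 10))*23 = ((1/2)*(-5)*5)*23 = -25/2*23 = -575/2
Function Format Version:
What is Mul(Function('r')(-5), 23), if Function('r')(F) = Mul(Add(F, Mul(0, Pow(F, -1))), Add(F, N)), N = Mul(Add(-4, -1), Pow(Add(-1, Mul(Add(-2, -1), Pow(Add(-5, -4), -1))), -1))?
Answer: Rational(-575, 2) ≈ -287.50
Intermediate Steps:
N = Rational(15, 2) (N = Mul(-5, Pow(Add(-1, Mul(-3, Pow(-9, -1))), -1)) = Mul(-5, Pow(Add(-1, Mul(-3, Rational(-1, 9))), -1)) = Mul(-5, Pow(Add(-1, Rational(1, 3)), -1)) = Mul(-5, Pow(Rational(-2, 3), -1)) = Mul(-5, Rational(-3, 2)) = Rational(15, 2) ≈ 7.5000)
Function('r')(F) = Mul(F, Add(Rational(15, 2), F)) (Function('r')(F) = Mul(Add(F, Mul(0, Pow(F, -1))), Add(F, Rational(15, 2))) = Mul(Add(F, 0), Add(Rational(15, 2), F)) = Mul(F, Add(Rational(15, 2), F)))
Mul(Function('r')(-5), 23) = Mul(Mul(Rational(1, 2), -5, Add(15, Mul(2, -5))), 23) = Mul(Mul(Rational(1, 2), -5, Add(15, -10)), 23) = Mul(Mul(Rational(1, 2), -5, 5), 23) = Mul(Rational(-25, 2), 23) = Rational(-575, 2)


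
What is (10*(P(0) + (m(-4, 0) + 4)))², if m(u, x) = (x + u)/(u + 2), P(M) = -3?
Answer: 900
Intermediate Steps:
m(u, x) = (u + x)/(2 + u)
(10*(P(0) + (m(-4, 0) + 4)))² = (10*(-3 + ((-4 + 0)/(2 - 4) + 4)))² = (10*(-3 + (-4/(-2) + 4)))² = (10*(-3 + (-½*(-4) + 4)))² = (10*(-3 + (2 + 4)))² = (10*(-3 + 6))² = (10*3)² = 30² = 900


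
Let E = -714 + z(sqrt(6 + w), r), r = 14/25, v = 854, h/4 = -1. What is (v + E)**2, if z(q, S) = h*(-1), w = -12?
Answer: 20736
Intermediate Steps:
h = -4 (h = 4*(-1) = -4)
r = 14/25 (r = 14*(1/25) = 14/25 ≈ 0.56000)
z(q, S) = 4 (z(q, S) = -4*(-1) = 4)
E = -710 (E = -714 + 4 = -710)
(v + E)**2 = (854 - 710)**2 = 144**2 = 20736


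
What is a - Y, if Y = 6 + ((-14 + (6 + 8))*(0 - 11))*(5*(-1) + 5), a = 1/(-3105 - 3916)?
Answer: -42127/7021 ≈ -6.0001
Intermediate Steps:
a = -1/7021 (a = 1/(-7021) = -1/7021 ≈ -0.00014243)
Y = 6 (Y = 6 + ((-14 + 14)*(-11))*(-5 + 5) = 6 + (0*(-11))*0 = 6 + 0*0 = 6 + 0 = 6)
a - Y = -1/7021 - 1*6 = -1/7021 - 6 = -42127/7021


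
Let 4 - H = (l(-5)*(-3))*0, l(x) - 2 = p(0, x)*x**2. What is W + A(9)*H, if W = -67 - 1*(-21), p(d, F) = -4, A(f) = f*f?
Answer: 278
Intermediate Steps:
A(f) = f**2
l(x) = 2 - 4*x**2
W = -46 (W = -67 + 21 = -46)
H = 4 (H = 4 - (2 - 4*(-5)**2)*(-3)*0 = 4 - (2 - 4*25)*(-3)*0 = 4 - (2 - 100)*(-3)*0 = 4 - (-98*(-3))*0 = 4 - 294*0 = 4 - 1*0 = 4 + 0 = 4)
W + A(9)*H = -46 + 9**2*4 = -46 + 81*4 = -46 + 324 = 278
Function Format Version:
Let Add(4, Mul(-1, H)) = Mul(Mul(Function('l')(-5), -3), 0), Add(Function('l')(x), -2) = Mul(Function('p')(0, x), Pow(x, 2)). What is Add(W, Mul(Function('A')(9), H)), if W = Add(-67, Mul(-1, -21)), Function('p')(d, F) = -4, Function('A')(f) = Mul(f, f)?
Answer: 278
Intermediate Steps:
Function('A')(f) = Pow(f, 2)
Function('l')(x) = Add(2, Mul(-4, Pow(x, 2)))
W = -46 (W = Add(-67, 21) = -46)
H = 4 (H = Add(4, Mul(-1, Mul(Mul(Add(2, Mul(-4, Pow(-5, 2))), -3), 0))) = Add(4, Mul(-1, Mul(Mul(Add(2, Mul(-4, 25)), -3), 0))) = Add(4, Mul(-1, Mul(Mul(Add(2, -100), -3), 0))) = Add(4, Mul(-1, Mul(Mul(-98, -3), 0))) = Add(4, Mul(-1, Mul(294, 0))) = Add(4, Mul(-1, 0)) = Add(4, 0) = 4)
Add(W, Mul(Function('A')(9), H)) = Add(-46, Mul(Pow(9, 2), 4)) = Add(-46, Mul(81, 4)) = Add(-46, 324) = 278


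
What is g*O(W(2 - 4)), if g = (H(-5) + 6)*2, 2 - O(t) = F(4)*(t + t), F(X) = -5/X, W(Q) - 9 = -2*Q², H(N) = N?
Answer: 9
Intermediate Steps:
W(Q) = 9 - 2*Q²
O(t) = 2 + 5*t/2 (O(t) = 2 - (-5/4)*(t + t) = 2 - (-5*¼)*2*t = 2 - (-5)*2*t/4 = 2 - (-5)*t/2 = 2 + 5*t/2)
g = 2 (g = (-5 + 6)*2 = 1*2 = 2)
g*O(W(2 - 4)) = 2*(2 + 5*(9 - 2*(2 - 4)²)/2) = 2*(2 + 5*(9 - 2*(-2)²)/2) = 2*(2 + 5*(9 - 2*4)/2) = 2*(2 + 5*(9 - 8)/2) = 2*(2 + (5/2)*1) = 2*(2 + 5/2) = 2*(9/2) = 9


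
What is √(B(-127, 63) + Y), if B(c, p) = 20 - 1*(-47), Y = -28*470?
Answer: I*√13093 ≈ 114.42*I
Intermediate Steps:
Y = -13160
B(c, p) = 67 (B(c, p) = 20 + 47 = 67)
√(B(-127, 63) + Y) = √(67 - 13160) = √(-13093) = I*√13093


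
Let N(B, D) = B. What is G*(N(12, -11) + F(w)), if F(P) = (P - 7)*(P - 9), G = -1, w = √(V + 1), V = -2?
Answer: -74 + 16*I ≈ -74.0 + 16.0*I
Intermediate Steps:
w = I (w = √(-2 + 1) = √(-1) = I ≈ 1.0*I)
F(P) = (-9 + P)*(-7 + P) (F(P) = (-7 + P)*(-9 + P) = (-9 + P)*(-7 + P))
G*(N(12, -11) + F(w)) = -(12 + (63 + I² - 16*I)) = -(12 + (63 - 1 - 16*I)) = -(12 + (62 - 16*I)) = -(74 - 16*I) = -74 + 16*I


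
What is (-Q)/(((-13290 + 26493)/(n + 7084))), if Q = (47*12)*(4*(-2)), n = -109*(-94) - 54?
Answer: 25983104/4401 ≈ 5903.9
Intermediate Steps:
n = 10192 (n = 10246 - 54 = 10192)
Q = -4512 (Q = 564*(-8) = -4512)
(-Q)/(((-13290 + 26493)/(n + 7084))) = (-1*(-4512))/(((-13290 + 26493)/(10192 + 7084))) = 4512/((13203/17276)) = 4512/((13203*(1/17276))) = 4512/(13203/17276) = 4512*(17276/13203) = 25983104/4401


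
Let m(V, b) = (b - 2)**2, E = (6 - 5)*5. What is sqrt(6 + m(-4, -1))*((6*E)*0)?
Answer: 0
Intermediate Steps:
E = 5 (E = 1*5 = 5)
m(V, b) = (-2 + b)**2
sqrt(6 + m(-4, -1))*((6*E)*0) = sqrt(6 + (-2 - 1)**2)*((6*5)*0) = sqrt(6 + (-3)**2)*(30*0) = sqrt(6 + 9)*0 = sqrt(15)*0 = 0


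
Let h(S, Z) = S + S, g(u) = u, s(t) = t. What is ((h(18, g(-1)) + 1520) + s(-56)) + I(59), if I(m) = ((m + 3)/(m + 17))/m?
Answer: 3363031/2242 ≈ 1500.0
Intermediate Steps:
h(S, Z) = 2*S
I(m) = (3 + m)/(m*(17 + m)) (I(m) = ((3 + m)/(17 + m))/m = (3 + m)/(m*(17 + m)))
((h(18, g(-1)) + 1520) + s(-56)) + I(59) = ((2*18 + 1520) - 56) + (3 + 59)/(59*(17 + 59)) = ((36 + 1520) - 56) + (1/59)*62/76 = (1556 - 56) + (1/59)*(1/76)*62 = 1500 + 31/2242 = 3363031/2242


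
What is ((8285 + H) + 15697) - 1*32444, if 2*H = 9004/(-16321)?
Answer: -138112804/16321 ≈ -8462.3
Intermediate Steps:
H = -4502/16321 (H = (9004/(-16321))/2 = (9004*(-1/16321))/2 = (½)*(-9004/16321) = -4502/16321 ≈ -0.27584)
((8285 + H) + 15697) - 1*32444 = ((8285 - 4502/16321) + 15697) - 1*32444 = (135214983/16321 + 15697) - 32444 = 391405720/16321 - 32444 = -138112804/16321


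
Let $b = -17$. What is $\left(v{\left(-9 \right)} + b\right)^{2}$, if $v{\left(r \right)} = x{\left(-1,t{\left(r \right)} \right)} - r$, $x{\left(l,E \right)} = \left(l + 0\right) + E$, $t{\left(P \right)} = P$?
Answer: $324$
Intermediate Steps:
$x{\left(l,E \right)} = E + l$ ($x{\left(l,E \right)} = l + E = E + l$)
$v{\left(r \right)} = -1$ ($v{\left(r \right)} = \left(r - 1\right) - r = \left(-1 + r\right) - r = -1$)
$\left(v{\left(-9 \right)} + b\right)^{2} = \left(-1 - 17\right)^{2} = \left(-18\right)^{2} = 324$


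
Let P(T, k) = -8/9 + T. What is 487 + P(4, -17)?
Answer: 4411/9 ≈ 490.11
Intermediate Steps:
P(T, k) = -8/9 + T (P(T, k) = -8*⅑ + T = -8/9 + T)
487 + P(4, -17) = 487 + (-8/9 + 4) = 487 + 28/9 = 4411/9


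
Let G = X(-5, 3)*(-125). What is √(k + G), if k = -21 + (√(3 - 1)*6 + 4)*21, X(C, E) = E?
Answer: √(-312 + 126*√2) ≈ 11.568*I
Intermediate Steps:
k = 63 + 126*√2 (k = -21 + (√2*6 + 4)*21 = -21 + (6*√2 + 4)*21 = -21 + (4 + 6*√2)*21 = -21 + (84 + 126*√2) = 63 + 126*√2 ≈ 241.19)
G = -375 (G = 3*(-125) = -375)
√(k + G) = √((63 + 126*√2) - 375) = √(-312 + 126*√2)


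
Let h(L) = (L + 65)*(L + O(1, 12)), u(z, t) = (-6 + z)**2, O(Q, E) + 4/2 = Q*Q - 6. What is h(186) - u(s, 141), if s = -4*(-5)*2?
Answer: 43773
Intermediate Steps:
s = 40 (s = 20*2 = 40)
O(Q, E) = -8 + Q**2 (O(Q, E) = -2 + (Q*Q - 6) = -2 + (Q**2 - 6) = -2 + (-6 + Q**2) = -8 + Q**2)
h(L) = (-7 + L)*(65 + L) (h(L) = (L + 65)*(L + (-8 + 1**2)) = (65 + L)*(L + (-8 + 1)) = (65 + L)*(L - 7) = (65 + L)*(-7 + L) = (-7 + L)*(65 + L))
h(186) - u(s, 141) = (-455 + 186**2 + 58*186) - (-6 + 40)**2 = (-455 + 34596 + 10788) - 1*34**2 = 44929 - 1*1156 = 44929 - 1156 = 43773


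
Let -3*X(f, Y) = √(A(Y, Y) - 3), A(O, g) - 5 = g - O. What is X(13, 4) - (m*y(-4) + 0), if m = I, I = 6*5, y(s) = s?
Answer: 120 - √2/3 ≈ 119.53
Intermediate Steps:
A(O, g) = 5 + g - O (A(O, g) = 5 + (g - O) = 5 + g - O)
I = 30
m = 30
X(f, Y) = -√2/3 (X(f, Y) = -√((5 + Y - Y) - 3)/3 = -√(5 - 3)/3 = -√2/3)
X(13, 4) - (m*y(-4) + 0) = -√2/3 - (30*(-4) + 0) = -√2/3 - (-120 + 0) = -√2/3 - 1*(-120) = -√2/3 + 120 = 120 - √2/3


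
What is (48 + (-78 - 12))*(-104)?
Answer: 4368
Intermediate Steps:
(48 + (-78 - 12))*(-104) = (48 - 90)*(-104) = -42*(-104) = 4368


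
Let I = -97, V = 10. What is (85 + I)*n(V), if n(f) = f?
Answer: -120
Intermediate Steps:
(85 + I)*n(V) = (85 - 97)*10 = -12*10 = -120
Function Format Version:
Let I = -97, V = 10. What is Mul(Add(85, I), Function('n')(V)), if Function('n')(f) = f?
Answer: -120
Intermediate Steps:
Mul(Add(85, I), Function('n')(V)) = Mul(Add(85, -97), 10) = Mul(-12, 10) = -120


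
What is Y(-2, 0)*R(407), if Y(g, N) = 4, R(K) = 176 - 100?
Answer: 304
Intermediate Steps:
R(K) = 76
Y(-2, 0)*R(407) = 4*76 = 304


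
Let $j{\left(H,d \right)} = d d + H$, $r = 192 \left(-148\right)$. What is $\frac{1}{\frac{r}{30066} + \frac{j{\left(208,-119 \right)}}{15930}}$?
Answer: $- \frac{79825230}{3441421} \approx -23.195$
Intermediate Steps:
$r = -28416$
$j{\left(H,d \right)} = H + d^{2}$ ($j{\left(H,d \right)} = d^{2} + H = H + d^{2}$)
$\frac{1}{\frac{r}{30066} + \frac{j{\left(208,-119 \right)}}{15930}} = \frac{1}{- \frac{28416}{30066} + \frac{208 + \left(-119\right)^{2}}{15930}} = \frac{1}{\left(-28416\right) \frac{1}{30066} + \left(208 + 14161\right) \frac{1}{15930}} = \frac{1}{- \frac{4736}{5011} + 14369 \cdot \frac{1}{15930}} = \frac{1}{- \frac{4736}{5011} + \frac{14369}{15930}} = \frac{1}{- \frac{3441421}{79825230}} = - \frac{79825230}{3441421}$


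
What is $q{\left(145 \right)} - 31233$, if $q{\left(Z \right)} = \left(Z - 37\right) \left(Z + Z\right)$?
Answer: $87$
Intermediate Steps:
$q{\left(Z \right)} = 2 Z \left(-37 + Z\right)$ ($q{\left(Z \right)} = \left(-37 + Z\right) 2 Z = 2 Z \left(-37 + Z\right)$)
$q{\left(145 \right)} - 31233 = 2 \cdot 145 \left(-37 + 145\right) - 31233 = 2 \cdot 145 \cdot 108 - 31233 = 31320 - 31233 = 87$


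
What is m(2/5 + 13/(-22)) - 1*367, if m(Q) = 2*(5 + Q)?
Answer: -19656/55 ≈ -357.38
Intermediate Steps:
m(Q) = 10 + 2*Q
m(2/5 + 13/(-22)) - 1*367 = (10 + 2*(2/5 + 13/(-22))) - 1*367 = (10 + 2*(2*(⅕) + 13*(-1/22))) - 367 = (10 + 2*(⅖ - 13/22)) - 367 = (10 + 2*(-21/110)) - 367 = (10 - 21/55) - 367 = 529/55 - 367 = -19656/55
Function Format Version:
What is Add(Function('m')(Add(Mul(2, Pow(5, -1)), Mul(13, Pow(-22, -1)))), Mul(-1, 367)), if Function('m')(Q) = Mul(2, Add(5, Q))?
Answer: Rational(-19656, 55) ≈ -357.38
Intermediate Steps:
Function('m')(Q) = Add(10, Mul(2, Q))
Add(Function('m')(Add(Mul(2, Pow(5, -1)), Mul(13, Pow(-22, -1)))), Mul(-1, 367)) = Add(Add(10, Mul(2, Add(Mul(2, Pow(5, -1)), Mul(13, Pow(-22, -1))))), Mul(-1, 367)) = Add(Add(10, Mul(2, Add(Mul(2, Rational(1, 5)), Mul(13, Rational(-1, 22))))), -367) = Add(Add(10, Mul(2, Add(Rational(2, 5), Rational(-13, 22)))), -367) = Add(Add(10, Mul(2, Rational(-21, 110))), -367) = Add(Add(10, Rational(-21, 55)), -367) = Add(Rational(529, 55), -367) = Rational(-19656, 55)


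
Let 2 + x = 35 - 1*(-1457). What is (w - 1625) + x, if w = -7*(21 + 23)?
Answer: -443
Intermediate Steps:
x = 1490 (x = -2 + (35 - 1*(-1457)) = -2 + (35 + 1457) = -2 + 1492 = 1490)
w = -308 (w = -7*44 = -308)
(w - 1625) + x = (-308 - 1625) + 1490 = -1933 + 1490 = -443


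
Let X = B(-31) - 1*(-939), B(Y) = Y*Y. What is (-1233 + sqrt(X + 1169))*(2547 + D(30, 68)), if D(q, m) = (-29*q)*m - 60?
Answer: 69877809 - 170019*sqrt(341) ≈ 6.6738e+7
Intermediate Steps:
D(q, m) = -60 - 29*m*q (D(q, m) = -29*m*q - 60 = -60 - 29*m*q)
B(Y) = Y**2
X = 1900 (X = (-31)**2 - 1*(-939) = 961 + 939 = 1900)
(-1233 + sqrt(X + 1169))*(2547 + D(30, 68)) = (-1233 + sqrt(1900 + 1169))*(2547 + (-60 - 29*68*30)) = (-1233 + sqrt(3069))*(2547 + (-60 - 59160)) = (-1233 + 3*sqrt(341))*(2547 - 59220) = (-1233 + 3*sqrt(341))*(-56673) = 69877809 - 170019*sqrt(341)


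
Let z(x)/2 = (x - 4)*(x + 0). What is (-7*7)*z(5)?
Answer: -490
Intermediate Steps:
z(x) = 2*x*(-4 + x) (z(x) = 2*((x - 4)*(x + 0)) = 2*((-4 + x)*x) = 2*(x*(-4 + x)) = 2*x*(-4 + x))
(-7*7)*z(5) = (-7*7)*(2*5*(-4 + 5)) = -98*5 = -49*10 = -490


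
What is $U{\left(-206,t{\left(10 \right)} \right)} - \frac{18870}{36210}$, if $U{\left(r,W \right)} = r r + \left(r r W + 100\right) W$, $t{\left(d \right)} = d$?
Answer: $\frac{304379519}{71} \approx 4.287 \cdot 10^{6}$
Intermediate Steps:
$U{\left(r,W \right)} = r^{2} + W \left(100 + W r^{2}\right)$ ($U{\left(r,W \right)} = r^{2} + \left(r^{2} W + 100\right) W = r^{2} + \left(W r^{2} + 100\right) W = r^{2} + \left(100 + W r^{2}\right) W = r^{2} + W \left(100 + W r^{2}\right)$)
$U{\left(-206,t{\left(10 \right)} \right)} - \frac{18870}{36210} = \left(\left(-206\right)^{2} + 100 \cdot 10 + 10^{2} \left(-206\right)^{2}\right) - \frac{18870}{36210} = \left(42436 + 1000 + 100 \cdot 42436\right) - 18870 \cdot \frac{1}{36210} = \left(42436 + 1000 + 4243600\right) - \frac{37}{71} = 4287036 - \frac{37}{71} = \frac{304379519}{71}$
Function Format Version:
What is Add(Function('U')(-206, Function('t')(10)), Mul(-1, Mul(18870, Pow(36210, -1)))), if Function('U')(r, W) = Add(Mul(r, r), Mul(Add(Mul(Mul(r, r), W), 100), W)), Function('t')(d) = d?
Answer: Rational(304379519, 71) ≈ 4.2870e+6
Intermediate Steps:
Function('U')(r, W) = Add(Pow(r, 2), Mul(W, Add(100, Mul(W, Pow(r, 2))))) (Function('U')(r, W) = Add(Pow(r, 2), Mul(Add(Mul(Pow(r, 2), W), 100), W)) = Add(Pow(r, 2), Mul(Add(Mul(W, Pow(r, 2)), 100), W)) = Add(Pow(r, 2), Mul(Add(100, Mul(W, Pow(r, 2))), W)) = Add(Pow(r, 2), Mul(W, Add(100, Mul(W, Pow(r, 2))))))
Add(Function('U')(-206, Function('t')(10)), Mul(-1, Mul(18870, Pow(36210, -1)))) = Add(Add(Pow(-206, 2), Mul(100, 10), Mul(Pow(10, 2), Pow(-206, 2))), Mul(-1, Mul(18870, Pow(36210, -1)))) = Add(Add(42436, 1000, Mul(100, 42436)), Mul(-1, Mul(18870, Rational(1, 36210)))) = Add(Add(42436, 1000, 4243600), Mul(-1, Rational(37, 71))) = Add(4287036, Rational(-37, 71)) = Rational(304379519, 71)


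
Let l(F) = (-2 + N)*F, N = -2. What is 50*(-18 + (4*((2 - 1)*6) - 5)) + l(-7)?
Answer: 78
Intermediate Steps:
l(F) = -4*F (l(F) = (-2 - 2)*F = -4*F)
50*(-18 + (4*((2 - 1)*6) - 5)) + l(-7) = 50*(-18 + (4*((2 - 1)*6) - 5)) - 4*(-7) = 50*(-18 + (4*(1*6) - 5)) + 28 = 50*(-18 + (4*6 - 5)) + 28 = 50*(-18 + (24 - 5)) + 28 = 50*(-18 + 19) + 28 = 50*1 + 28 = 50 + 28 = 78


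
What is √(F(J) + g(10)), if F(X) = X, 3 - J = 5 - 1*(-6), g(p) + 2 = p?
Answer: 0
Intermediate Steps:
g(p) = -2 + p
J = -8 (J = 3 - (5 - 1*(-6)) = 3 - (5 + 6) = 3 - 1*11 = 3 - 11 = -8)
√(F(J) + g(10)) = √(-8 + (-2 + 10)) = √(-8 + 8) = √0 = 0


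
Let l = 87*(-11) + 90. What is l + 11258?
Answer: 10391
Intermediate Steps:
l = -867 (l = -957 + 90 = -867)
l + 11258 = -867 + 11258 = 10391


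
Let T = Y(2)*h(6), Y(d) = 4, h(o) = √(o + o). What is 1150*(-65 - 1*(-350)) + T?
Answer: 327750 + 8*√3 ≈ 3.2776e+5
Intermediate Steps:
h(o) = √2*√o (h(o) = √(2*o) = √2*√o)
T = 8*√3 (T = 4*(√2*√6) = 4*(2*√3) = 8*√3 ≈ 13.856)
1150*(-65 - 1*(-350)) + T = 1150*(-65 - 1*(-350)) + 8*√3 = 1150*(-65 + 350) + 8*√3 = 1150*285 + 8*√3 = 327750 + 8*√3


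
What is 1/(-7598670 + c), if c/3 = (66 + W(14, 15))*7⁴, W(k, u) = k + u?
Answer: -1/6914385 ≈ -1.4463e-7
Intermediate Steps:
c = 684285 (c = 3*((66 + (14 + 15))*7⁴) = 3*((66 + 29)*2401) = 3*(95*2401) = 3*228095 = 684285)
1/(-7598670 + c) = 1/(-7598670 + 684285) = 1/(-6914385) = -1/6914385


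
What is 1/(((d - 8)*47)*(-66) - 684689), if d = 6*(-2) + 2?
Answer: -1/628853 ≈ -1.5902e-6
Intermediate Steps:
d = -10 (d = -12 + 2 = -10)
1/(((d - 8)*47)*(-66) - 684689) = 1/(((-10 - 8)*47)*(-66) - 684689) = 1/(-18*47*(-66) - 684689) = 1/(-846*(-66) - 684689) = 1/(55836 - 684689) = 1/(-628853) = -1/628853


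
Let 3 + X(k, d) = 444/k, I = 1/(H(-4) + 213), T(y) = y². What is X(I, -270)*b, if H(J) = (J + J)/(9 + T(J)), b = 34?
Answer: 80262882/25 ≈ 3.2105e+6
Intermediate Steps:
H(J) = 2*J/(9 + J²) (H(J) = (J + J)/(9 + J²) = (2*J)/(9 + J²) = 2*J/(9 + J²))
I = 25/5317 (I = 1/(2*(-4)/(9 + (-4)²) + 213) = 1/(2*(-4)/(9 + 16) + 213) = 1/(2*(-4)/25 + 213) = 1/(2*(-4)*(1/25) + 213) = 1/(-8/25 + 213) = 1/(5317/25) = 25/5317 ≈ 0.0047019)
X(k, d) = -3 + 444/k
X(I, -270)*b = (-3 + 444/(25/5317))*34 = (-3 + 444*(5317/25))*34 = (-3 + 2360748/25)*34 = (2360673/25)*34 = 80262882/25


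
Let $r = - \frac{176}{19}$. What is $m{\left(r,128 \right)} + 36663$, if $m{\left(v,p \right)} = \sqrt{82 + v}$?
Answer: $36663 + \frac{\sqrt{26258}}{19} \approx 36672.0$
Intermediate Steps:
$r = - \frac{176}{19}$ ($r = \left(-176\right) \frac{1}{19} = - \frac{176}{19} \approx -9.2632$)
$m{\left(r,128 \right)} + 36663 = \sqrt{82 - \frac{176}{19}} + 36663 = \sqrt{\frac{1382}{19}} + 36663 = \frac{\sqrt{26258}}{19} + 36663 = 36663 + \frac{\sqrt{26258}}{19}$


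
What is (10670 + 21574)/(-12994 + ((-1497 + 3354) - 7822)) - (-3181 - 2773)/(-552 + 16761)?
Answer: -409761110/307306431 ≈ -1.3334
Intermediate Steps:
(10670 + 21574)/(-12994 + ((-1497 + 3354) - 7822)) - (-3181 - 2773)/(-552 + 16761) = 32244/(-12994 + (1857 - 7822)) - (-5954)/16209 = 32244/(-12994 - 5965) - (-5954)/16209 = 32244/(-18959) - 1*(-5954/16209) = 32244*(-1/18959) + 5954/16209 = -32244/18959 + 5954/16209 = -409761110/307306431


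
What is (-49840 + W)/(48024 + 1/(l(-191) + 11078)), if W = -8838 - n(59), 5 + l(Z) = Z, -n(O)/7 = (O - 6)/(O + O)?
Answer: -37671487153/30833232971 ≈ -1.2218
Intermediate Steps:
n(O) = -7*(-6 + O)/(2*O) (n(O) = -7*(O - 6)/(O + O) = -7*(-6 + O)/(2*O))
l(Z) = -5 + Z
W = -1042513/118 (W = -8838 - (-7/2 + 21/59) = -8838 - 1*(-371/118) = -8838 + 371/118 = -1042513/118 ≈ -8834.9)
(-49840 + W)/(48024 + 1/(l(-191) + 11078)) = (-49840 - 1042513/118)/(48024 + 1/((-5 - 191) + 11078)) = -6923633/(118*(48024 + 1/(-196 + 11078))) = -6923633/(118*(48024 + 1/10882)) = -6923633/(118*522597169/10882) = -6923633/118*10882/522597169 = -37671487153/30833232971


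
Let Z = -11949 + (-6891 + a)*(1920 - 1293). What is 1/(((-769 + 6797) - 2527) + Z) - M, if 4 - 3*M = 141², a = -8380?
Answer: 63496182034/9583365 ≈ 6625.7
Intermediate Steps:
M = -19877/3 (M = 4/3 - ⅓*141² = 4/3 - ⅓*19881 = 4/3 - 6627 = -19877/3 ≈ -6625.7)
Z = -9586866 (Z = -11949 + (-6891 - 8380)*(1920 - 1293) = -11949 - 15271*627 = -11949 - 9574917 = -9586866)
1/(((-769 + 6797) - 2527) + Z) - M = 1/(((-769 + 6797) - 2527) - 9586866) - 1*(-19877/3) = 1/((6028 - 2527) - 9586866) + 19877/3 = 1/(3501 - 9586866) + 19877/3 = 1/(-9583365) + 19877/3 = -1/9583365 + 19877/3 = 63496182034/9583365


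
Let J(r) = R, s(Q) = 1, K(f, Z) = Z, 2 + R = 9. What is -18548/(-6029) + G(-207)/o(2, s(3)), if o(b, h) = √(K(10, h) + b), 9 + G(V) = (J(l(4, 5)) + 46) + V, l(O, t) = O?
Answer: 18548/6029 - 163*√3/3 ≈ -91.032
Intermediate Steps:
R = 7 (R = -2 + 9 = 7)
J(r) = 7
G(V) = 44 + V (G(V) = -9 + ((7 + 46) + V) = -9 + (53 + V) = 44 + V)
o(b, h) = √(b + h) (o(b, h) = √(h + b) = √(b + h))
-18548/(-6029) + G(-207)/o(2, s(3)) = -18548/(-6029) + (44 - 207)/(√(2 + 1)) = -18548*(-1/6029) - 163*√3/3 = 18548/6029 - 163*√3/3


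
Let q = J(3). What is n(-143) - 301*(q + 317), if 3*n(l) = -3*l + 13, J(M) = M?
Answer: -288518/3 ≈ -96173.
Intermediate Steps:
n(l) = 13/3 - l (n(l) = (-3*l + 13)/3 = (13 - 3*l)/3 = 13/3 - l)
q = 3
n(-143) - 301*(q + 317) = (13/3 - 1*(-143)) - 301*(3 + 317) = (13/3 + 143) - 301*320 = 442/3 - 1*96320 = 442/3 - 96320 = -288518/3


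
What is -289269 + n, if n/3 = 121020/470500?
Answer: -6805035072/23525 ≈ -2.8927e+5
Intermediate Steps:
n = 18153/23525 (n = 3*(121020/470500) = 3*(121020*(1/470500)) = 3*(6051/23525) = 18153/23525 ≈ 0.77165)
-289269 + n = -289269 + 18153/23525 = -6805035072/23525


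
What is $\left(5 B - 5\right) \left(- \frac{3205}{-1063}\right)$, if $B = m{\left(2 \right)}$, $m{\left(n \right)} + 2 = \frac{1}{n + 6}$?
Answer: $- \frac{368575}{8504} \approx -43.341$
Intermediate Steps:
$m{\left(n \right)} = -2 + \frac{1}{6 + n}$ ($m{\left(n \right)} = -2 + \frac{1}{n + 6} = -2 + \frac{1}{6 + n}$)
$B = - \frac{15}{8}$ ($B = \frac{-11 - 4}{6 + 2} = \frac{-11 - 4}{8} = \frac{1}{8} \left(-15\right) = - \frac{15}{8} \approx -1.875$)
$\left(5 B - 5\right) \left(- \frac{3205}{-1063}\right) = \left(5 \left(- \frac{15}{8}\right) - 5\right) \left(- \frac{3205}{-1063}\right) = \left(- \frac{75}{8} - 5\right) \left(\left(-3205\right) \left(- \frac{1}{1063}\right)\right) = \left(- \frac{115}{8}\right) \frac{3205}{1063} = - \frac{368575}{8504}$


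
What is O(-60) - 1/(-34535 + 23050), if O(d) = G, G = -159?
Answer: -1826114/11485 ≈ -159.00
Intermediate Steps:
O(d) = -159
O(-60) - 1/(-34535 + 23050) = -159 - 1/(-34535 + 23050) = -159 - 1/(-11485) = -159 - 1*(-1/11485) = -159 + 1/11485 = -1826114/11485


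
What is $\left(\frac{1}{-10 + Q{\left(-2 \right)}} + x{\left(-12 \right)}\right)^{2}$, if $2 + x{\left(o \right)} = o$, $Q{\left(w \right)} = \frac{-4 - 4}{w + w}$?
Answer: $\frac{12769}{64} \approx 199.52$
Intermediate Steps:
$Q{\left(w \right)} = - \frac{4}{w}$ ($Q{\left(w \right)} = - \frac{8}{2 w} = - 8 \frac{1}{2 w} = - \frac{4}{w}$)
$x{\left(o \right)} = -2 + o$
$\left(\frac{1}{-10 + Q{\left(-2 \right)}} + x{\left(-12 \right)}\right)^{2} = \left(\frac{1}{-10 - \frac{4}{-2}} - 14\right)^{2} = \left(\frac{1}{-10 - -2} - 14\right)^{2} = \left(\frac{1}{-10 + 2} - 14\right)^{2} = \left(\frac{1}{-8} - 14\right)^{2} = \left(- \frac{1}{8} - 14\right)^{2} = \left(- \frac{113}{8}\right)^{2} = \frac{12769}{64}$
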